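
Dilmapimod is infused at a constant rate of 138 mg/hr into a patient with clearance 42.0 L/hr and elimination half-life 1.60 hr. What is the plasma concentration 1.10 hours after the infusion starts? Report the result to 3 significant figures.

1.25 mg/L

Css = rate / CL = 138 / 42.0 = 3.286 mg/L
k = ln 2 / 1.60 = 0.4332 hr⁻¹
C(t) = Css (1 − e^(−kt)) = 3.286 × (1 − e^(−0.4765)) = 3.286 × 0.3791 ≈ 1.25 mg/L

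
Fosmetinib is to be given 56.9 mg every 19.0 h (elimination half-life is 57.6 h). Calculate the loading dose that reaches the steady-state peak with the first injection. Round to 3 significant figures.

278 mg

k = ln 2 / 57.6 = 0.01203 h⁻¹
Accumulation ratio R = 1 / (1 − e^(−kτ)) = 1 / (1 − e^(−0.01203×19.0)) = 1 / (1 − 0.7956) = 4.893
Loading dose = maintenance dose × R = 56.9 × 4.893 ≈ 278 mg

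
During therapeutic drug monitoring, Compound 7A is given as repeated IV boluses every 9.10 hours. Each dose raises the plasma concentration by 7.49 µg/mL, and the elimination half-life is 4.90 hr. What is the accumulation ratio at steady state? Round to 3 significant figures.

k = ln 2 / 4.90 = 0.1415 hr⁻¹
Fraction remaining after one interval: e^(−kτ) = e^(−0.1415 × 9.10) = 0.2760
R = 1 / (1 − 0.2760) = 1 / 0.7240 ≈ 1.38

1.38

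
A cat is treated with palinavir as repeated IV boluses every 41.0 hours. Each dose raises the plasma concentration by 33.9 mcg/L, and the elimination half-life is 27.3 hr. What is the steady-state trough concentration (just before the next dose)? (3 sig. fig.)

k = ln 2 / 27.3 = 0.02539 hr⁻¹
Fraction remaining after one interval: e^(−kτ) = e^(−0.02539 × 41.0) = 0.3531
R = 1 / (1 − 0.3531) = 1.546
Css,max = 33.9 × 1.546 = 52.40 mcg/L
Css,min = Css,max × e^(−kτ) = 52.40 × 0.3531 ≈ 18.5 mcg/L

18.5 mcg/L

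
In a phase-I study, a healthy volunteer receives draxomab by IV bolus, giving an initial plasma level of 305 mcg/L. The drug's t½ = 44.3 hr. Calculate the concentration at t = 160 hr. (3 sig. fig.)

k = ln 2 / 44.3 = 0.01565 hr⁻¹
C(t) = C₀ e^(−kt) = 305 × e^(−0.01565 × 160) = 305 × e^(−2.503) = 305 × 0.08180 ≈ 24.9 mcg/L

24.9 mcg/L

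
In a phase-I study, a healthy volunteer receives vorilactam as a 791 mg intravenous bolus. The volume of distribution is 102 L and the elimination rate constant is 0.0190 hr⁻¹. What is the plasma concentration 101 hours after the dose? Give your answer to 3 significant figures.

C₀ = dose / V = 791 / 102 = 7.755 mg/L
C(t) = C₀ e^(−kt) = 7.755 × e^(−0.01900 × 101) = 7.755 × e^(−1.919) = 7.755 × 0.1468 ≈ 1.14 mg/L

1.14 mg/L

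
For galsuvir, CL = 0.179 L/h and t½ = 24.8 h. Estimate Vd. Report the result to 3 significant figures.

k = ln 2 / t½ = ln 2 / 24.8 = 0.02795 h⁻¹
V = CL / k = 0.179 / 0.02795 ≈ 6.40 L

6.40 L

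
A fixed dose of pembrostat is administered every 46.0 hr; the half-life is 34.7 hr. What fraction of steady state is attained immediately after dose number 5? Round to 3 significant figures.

0.990

k = ln 2 / 34.7 = 0.01998 hr⁻¹
f_n = 1 − e^(−nkτ) = 1 − e^(−5 × 0.01998 × 46.0) = 1 − e^(−4.594) = 1 − 0.01011 ≈ 0.990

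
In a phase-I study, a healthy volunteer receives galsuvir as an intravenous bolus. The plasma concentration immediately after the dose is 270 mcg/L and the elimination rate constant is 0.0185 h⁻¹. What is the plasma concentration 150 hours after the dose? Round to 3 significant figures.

16.8 mcg/L

C(t) = C₀ e^(−kt) = 270 × e^(−0.01850 × 150) = 270 × e^(−2.775) = 270 × 0.06235 ≈ 16.8 mcg/L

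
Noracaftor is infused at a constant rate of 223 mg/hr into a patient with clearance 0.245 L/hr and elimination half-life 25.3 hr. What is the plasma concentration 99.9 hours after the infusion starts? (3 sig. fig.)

851 µg/mL

Css = rate / CL = 223 / 0.245 = 910.2 µg/mL
k = ln 2 / 25.3 = 0.02740 hr⁻¹
C(t) = Css (1 − e^(−kt)) = 910.2 × (1 − e^(−2.737)) = 910.2 × 0.9352 ≈ 851 µg/mL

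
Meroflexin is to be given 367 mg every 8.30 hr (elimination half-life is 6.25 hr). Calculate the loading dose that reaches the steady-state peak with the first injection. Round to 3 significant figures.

k = ln 2 / 6.25 = 0.1109 hr⁻¹
Accumulation ratio R = 1 / (1 − e^(−kτ)) = 1 / (1 − e^(−0.1109×8.30)) = 1 / (1 − 0.3983) = 1.662
Loading dose = maintenance dose × R = 367 × 1.662 ≈ 610 mg

610 mg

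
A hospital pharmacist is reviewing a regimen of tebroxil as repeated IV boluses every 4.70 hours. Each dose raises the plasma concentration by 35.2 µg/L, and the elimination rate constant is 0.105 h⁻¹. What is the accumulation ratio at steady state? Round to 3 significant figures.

2.57

Fraction remaining after one interval: e^(−kτ) = e^(−0.1050 × 4.70) = 0.6105
R = 1 / (1 − 0.6105) = 1 / 0.3895 ≈ 2.57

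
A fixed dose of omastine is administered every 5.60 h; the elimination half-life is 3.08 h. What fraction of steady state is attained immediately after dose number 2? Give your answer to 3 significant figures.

k = ln 2 / 3.08 = 0.2250 h⁻¹
f_n = 1 − e^(−nkτ) = 1 − e^(−2 × 0.2250 × 5.60) = 1 − e^(−2.521) = 1 − 0.08042 ≈ 0.920

0.920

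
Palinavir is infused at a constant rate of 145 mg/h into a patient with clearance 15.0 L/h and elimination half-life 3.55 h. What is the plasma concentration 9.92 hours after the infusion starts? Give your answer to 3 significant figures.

8.27 µg/mL

Css = rate / CL = 145 / 15.0 = 9.667 µg/mL
k = ln 2 / 3.55 = 0.1953 h⁻¹
C(t) = Css (1 − e^(−kt)) = 9.667 × (1 − e^(−1.937)) = 9.667 × 0.8559 ≈ 8.27 µg/mL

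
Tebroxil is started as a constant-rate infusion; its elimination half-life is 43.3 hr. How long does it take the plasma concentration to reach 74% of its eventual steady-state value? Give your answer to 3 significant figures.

k = ln 2 / 43.3 = 0.01601 hr⁻¹
f = 1 − e^(−kt)  ⇒  t = −ln(1 − f) / k
t = −ln(1 − 0.74) / 0.01601 = 1.347 / 0.01601 ≈ 84.1 hours

84.1 hours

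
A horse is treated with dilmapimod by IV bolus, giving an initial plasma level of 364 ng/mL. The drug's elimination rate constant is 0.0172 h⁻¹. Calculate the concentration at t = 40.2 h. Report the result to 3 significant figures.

C(t) = C₀ e^(−kt) = 364 × e^(−0.01720 × 40.2) = 364 × e^(−0.6914) = 364 × 0.5009 ≈ 182 ng/mL

182 ng/mL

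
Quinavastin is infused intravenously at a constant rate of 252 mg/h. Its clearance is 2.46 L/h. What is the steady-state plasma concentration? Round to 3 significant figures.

102 mg/L

Css = infusion rate / CL = 252 / 2.46 ≈ 102 mg/L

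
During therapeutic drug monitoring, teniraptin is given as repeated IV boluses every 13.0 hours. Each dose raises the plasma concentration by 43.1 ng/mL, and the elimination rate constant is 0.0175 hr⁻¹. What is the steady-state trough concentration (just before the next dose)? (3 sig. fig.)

Fraction remaining after one interval: e^(−kτ) = e^(−0.01750 × 13.0) = 0.7965
R = 1 / (1 − 0.7965) = 4.915
Css,max = 43.1 × 4.915 = 211.8 ng/mL
Css,min = Css,max × e^(−kτ) = 211.8 × 0.7965 ≈ 169 ng/mL

169 ng/mL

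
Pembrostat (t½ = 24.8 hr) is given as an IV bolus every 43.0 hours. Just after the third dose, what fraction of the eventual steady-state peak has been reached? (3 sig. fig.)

0.973

k = ln 2 / 24.8 = 0.02795 hr⁻¹
f_n = 1 − e^(−nkτ) = 1 − e^(−3 × 0.02795 × 43.0) = 1 − e^(−3.605) = 1 − 0.02717 ≈ 0.973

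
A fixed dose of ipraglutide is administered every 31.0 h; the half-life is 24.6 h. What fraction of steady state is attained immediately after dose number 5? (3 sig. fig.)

0.987

k = ln 2 / 24.6 = 0.02818 h⁻¹
f_n = 1 − e^(−nkτ) = 1 − e^(−5 × 0.02818 × 31.0) = 1 − e^(−4.367) = 1 − 0.01268 ≈ 0.987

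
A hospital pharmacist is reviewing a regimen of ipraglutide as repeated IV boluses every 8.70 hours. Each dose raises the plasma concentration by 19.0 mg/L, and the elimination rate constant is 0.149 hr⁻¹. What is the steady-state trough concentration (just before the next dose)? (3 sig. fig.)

7.15 mg/L

Fraction remaining after one interval: e^(−kτ) = e^(−0.1490 × 8.70) = 0.2735
R = 1 / (1 − 0.2735) = 1.377
Css,max = 19.0 × 1.377 = 26.15 mg/L
Css,min = Css,max × e^(−kτ) = 26.15 × 0.2735 ≈ 7.15 mg/L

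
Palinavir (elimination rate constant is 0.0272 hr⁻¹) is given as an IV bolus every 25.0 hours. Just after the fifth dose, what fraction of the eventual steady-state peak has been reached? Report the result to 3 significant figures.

f_n = 1 − e^(−nkτ) = 1 − e^(−5 × 0.02720 × 25.0) = 1 − e^(−3.400) = 1 − 0.03337 ≈ 0.967

0.967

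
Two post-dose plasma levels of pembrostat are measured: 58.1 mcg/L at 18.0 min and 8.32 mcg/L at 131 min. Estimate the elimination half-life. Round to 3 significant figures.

40.3 minutes

k = ln(C₁/C₂) / (t₂ − t₁) = ln(58.1/8.32) / (131 − 18.0)
  = 1.944 / 113.0 = 0.01720 min⁻¹
t½ = ln 2 / k = ln 2 / 0.01720 ≈ 40.3 minutes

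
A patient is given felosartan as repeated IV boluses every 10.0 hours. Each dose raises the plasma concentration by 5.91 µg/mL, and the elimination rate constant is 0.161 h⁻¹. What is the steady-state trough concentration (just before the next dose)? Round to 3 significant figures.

Fraction remaining after one interval: e^(−kτ) = e^(−0.1610 × 10.0) = 0.1999
R = 1 / (1 − 0.1999) = 1.250
Css,max = 5.91 × 1.250 = 7.386 µg/mL
Css,min = Css,max × e^(−kτ) = 7.386 × 0.1999 ≈ 1.48 µg/mL

1.48 µg/mL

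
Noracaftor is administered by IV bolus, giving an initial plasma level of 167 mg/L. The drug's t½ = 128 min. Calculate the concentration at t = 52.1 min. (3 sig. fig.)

126 mg/L

k = ln 2 / 128 = 0.005415 min⁻¹
C(t) = C₀ e^(−kt) = 167 × e^(−0.005415 × 52.1) = 167 × e^(−0.2821) = 167 × 0.7542 ≈ 126 mg/L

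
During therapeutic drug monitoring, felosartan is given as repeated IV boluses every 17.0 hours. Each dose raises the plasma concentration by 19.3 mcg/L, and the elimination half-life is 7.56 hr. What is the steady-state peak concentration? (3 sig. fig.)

24.4 mcg/L

k = ln 2 / 7.56 = 0.09169 hr⁻¹
Fraction remaining after one interval: e^(−kτ) = e^(−0.09169 × 17.0) = 0.2104
R = 1 / (1 − 0.2104) = 1.266
Css,max = 19.3 × 1.266 ≈ 24.4 mcg/L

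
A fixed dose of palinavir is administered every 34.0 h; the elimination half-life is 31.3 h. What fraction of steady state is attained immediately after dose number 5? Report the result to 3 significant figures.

0.977

k = ln 2 / 31.3 = 0.02215 h⁻¹
f_n = 1 − e^(−nkτ) = 1 − e^(−5 × 0.02215 × 34.0) = 1 − e^(−3.765) = 1 − 0.02317 ≈ 0.977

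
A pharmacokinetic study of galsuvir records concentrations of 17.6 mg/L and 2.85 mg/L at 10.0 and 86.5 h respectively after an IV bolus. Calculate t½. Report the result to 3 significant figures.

29.1 hours

k = ln(C₁/C₂) / (t₂ − t₁) = ln(17.6/2.85) / (86.5 − 10.0)
  = 1.821 / 76.50 = 0.02380 h⁻¹
t½ = ln 2 / k = ln 2 / 0.02380 ≈ 29.1 hours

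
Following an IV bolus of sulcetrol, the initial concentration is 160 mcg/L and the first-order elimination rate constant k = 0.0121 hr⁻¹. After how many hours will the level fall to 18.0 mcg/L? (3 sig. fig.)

181 hours

C(t) = C₀ e^(−kt)  ⇒  t = ln(C₀/C) / k
t = ln(160/18.0) / 0.01210 = 2.185 / 0.01210 ≈ 181 hours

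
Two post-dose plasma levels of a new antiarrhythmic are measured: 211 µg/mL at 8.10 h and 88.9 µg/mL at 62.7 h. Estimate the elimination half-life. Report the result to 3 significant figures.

43.8 hours

k = ln(C₁/C₂) / (t₂ − t₁) = ln(211/88.9) / (62.7 − 8.10)
  = 0.8643 / 54.60 = 0.01583 h⁻¹
t½ = ln 2 / k = ln 2 / 0.01583 ≈ 43.8 hours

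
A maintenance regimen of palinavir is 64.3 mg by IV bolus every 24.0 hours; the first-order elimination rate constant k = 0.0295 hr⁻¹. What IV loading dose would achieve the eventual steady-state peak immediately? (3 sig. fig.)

Accumulation ratio R = 1 / (1 − e^(−kτ)) = 1 / (1 − e^(−0.02950×24.0)) = 1 / (1 − 0.4926) = 1.971
Loading dose = maintenance dose × R = 64.3 × 1.971 ≈ 127 mg

127 mg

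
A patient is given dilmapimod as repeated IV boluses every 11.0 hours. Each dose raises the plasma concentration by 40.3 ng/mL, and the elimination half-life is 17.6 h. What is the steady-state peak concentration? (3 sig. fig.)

115 ng/mL

k = ln 2 / 17.6 = 0.03938 h⁻¹
Fraction remaining after one interval: e^(−kτ) = e^(−0.03938 × 11.0) = 0.6484
R = 1 / (1 − 0.6484) = 2.844
Css,max = 40.3 × 2.844 ≈ 115 ng/mL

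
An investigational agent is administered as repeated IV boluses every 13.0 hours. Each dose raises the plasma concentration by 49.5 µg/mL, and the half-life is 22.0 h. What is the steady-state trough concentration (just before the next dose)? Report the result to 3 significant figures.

97.8 µg/mL

k = ln 2 / 22.0 = 0.03151 h⁻¹
Fraction remaining after one interval: e^(−kτ) = e^(−0.03151 × 13.0) = 0.6639
R = 1 / (1 − 0.6639) = 2.976
Css,max = 49.5 × 2.976 = 147.3 µg/mL
Css,min = Css,max × e^(−kτ) = 147.3 × 0.6639 ≈ 97.8 µg/mL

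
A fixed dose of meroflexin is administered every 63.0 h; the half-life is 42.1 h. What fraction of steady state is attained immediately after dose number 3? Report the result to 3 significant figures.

k = ln 2 / 42.1 = 0.01646 h⁻¹
f_n = 1 − e^(−nkτ) = 1 − e^(−3 × 0.01646 × 63.0) = 1 − e^(−3.112) = 1 − 0.04452 ≈ 0.955

0.955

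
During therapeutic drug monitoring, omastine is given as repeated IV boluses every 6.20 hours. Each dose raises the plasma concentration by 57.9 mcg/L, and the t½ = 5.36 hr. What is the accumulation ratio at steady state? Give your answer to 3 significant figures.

1.81

k = ln 2 / 5.36 = 0.1293 hr⁻¹
Fraction remaining after one interval: e^(−kτ) = e^(−0.1293 × 6.20) = 0.4485
R = 1 / (1 − 0.4485) = 1 / 0.5515 ≈ 1.81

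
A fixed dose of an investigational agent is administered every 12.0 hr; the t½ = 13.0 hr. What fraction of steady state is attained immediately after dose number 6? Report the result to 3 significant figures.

0.978

k = ln 2 / 13.0 = 0.05332 hr⁻¹
f_n = 1 − e^(−nkτ) = 1 − e^(−6 × 0.05332 × 12.0) = 1 − e^(−3.839) = 1 − 0.02152 ≈ 0.978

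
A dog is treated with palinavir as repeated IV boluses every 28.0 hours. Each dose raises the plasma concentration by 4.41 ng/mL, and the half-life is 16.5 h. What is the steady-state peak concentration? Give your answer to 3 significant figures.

6.38 ng/mL

k = ln 2 / 16.5 = 0.04201 h⁻¹
Fraction remaining after one interval: e^(−kτ) = e^(−0.04201 × 28.0) = 0.3084
R = 1 / (1 − 0.3084) = 1.446
Css,max = 4.41 × 1.446 ≈ 6.38 ng/mL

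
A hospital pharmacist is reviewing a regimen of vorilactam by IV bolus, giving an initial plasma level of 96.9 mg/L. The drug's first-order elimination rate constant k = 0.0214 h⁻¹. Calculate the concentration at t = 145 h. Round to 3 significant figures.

C(t) = C₀ e^(−kt) = 96.9 × e^(−0.02140 × 145) = 96.9 × e^(−3.103) = 96.9 × 0.04491 ≈ 4.35 mg/L

4.35 mg/L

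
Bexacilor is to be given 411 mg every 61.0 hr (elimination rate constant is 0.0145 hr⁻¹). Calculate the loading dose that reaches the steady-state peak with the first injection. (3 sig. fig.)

700 mg

Accumulation ratio R = 1 / (1 − e^(−kτ)) = 1 / (1 − e^(−0.01450×61.0)) = 1 / (1 − 0.4129) = 1.703
Loading dose = maintenance dose × R = 411 × 1.703 ≈ 700 mg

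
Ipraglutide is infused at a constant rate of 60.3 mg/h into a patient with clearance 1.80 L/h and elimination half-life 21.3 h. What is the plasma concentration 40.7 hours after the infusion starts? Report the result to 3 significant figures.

24.6 mg/L

Css = rate / CL = 60.3 / 1.80 = 33.50 mg/L
k = ln 2 / 21.3 = 0.03254 h⁻¹
C(t) = Css (1 − e^(−kt)) = 33.50 × (1 − e^(−1.324)) = 33.50 × 0.7341 ≈ 24.6 mg/L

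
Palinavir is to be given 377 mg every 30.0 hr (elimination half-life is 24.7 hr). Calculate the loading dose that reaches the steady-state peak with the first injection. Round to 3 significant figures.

662 mg

k = ln 2 / 24.7 = 0.02806 hr⁻¹
Accumulation ratio R = 1 / (1 − e^(−kτ)) = 1 / (1 − e^(−0.02806×30.0)) = 1 / (1 − 0.4309) = 1.757
Loading dose = maintenance dose × R = 377 × 1.757 ≈ 662 mg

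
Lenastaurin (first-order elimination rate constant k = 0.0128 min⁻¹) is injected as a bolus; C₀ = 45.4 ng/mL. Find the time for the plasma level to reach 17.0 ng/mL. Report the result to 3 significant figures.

C(t) = C₀ e^(−kt)  ⇒  t = ln(C₀/C) / k
t = ln(45.4/17.0) / 0.01280 = 0.9823 / 0.01280 ≈ 76.7 minutes

76.7 minutes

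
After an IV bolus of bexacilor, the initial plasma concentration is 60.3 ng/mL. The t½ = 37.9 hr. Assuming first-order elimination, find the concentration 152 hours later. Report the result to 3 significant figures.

k = ln 2 / 37.9 = 0.01829 hr⁻¹
C(t) = C₀ e^(−kt) = 60.3 × e^(−0.01829 × 152) = 60.3 × e^(−2.780) = 60.3 × 0.06204 ≈ 3.74 ng/mL

3.74 ng/mL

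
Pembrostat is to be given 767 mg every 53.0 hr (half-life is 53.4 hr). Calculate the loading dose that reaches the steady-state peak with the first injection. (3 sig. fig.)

1540 mg

k = ln 2 / 53.4 = 0.01298 hr⁻¹
Accumulation ratio R = 1 / (1 − e^(−kτ)) = 1 / (1 − e^(−0.01298×53.0)) = 1 / (1 − 0.5026) = 2.010
Loading dose = maintenance dose × R = 767 × 2.010 ≈ 1540 mg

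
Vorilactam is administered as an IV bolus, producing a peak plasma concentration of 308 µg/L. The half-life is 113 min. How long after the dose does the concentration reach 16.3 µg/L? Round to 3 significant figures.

479 minutes

k = ln 2 / 113 = 0.006134 min⁻¹
C(t) = C₀ e^(−kt)  ⇒  t = ln(C₀/C) / k
t = ln(308/16.3) / 0.006134 = 2.939 / 0.006134 ≈ 479 minutes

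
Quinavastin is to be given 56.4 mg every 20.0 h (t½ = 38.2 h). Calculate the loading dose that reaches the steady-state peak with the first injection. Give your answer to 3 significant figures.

k = ln 2 / 38.2 = 0.01815 h⁻¹
Accumulation ratio R = 1 / (1 − e^(−kτ)) = 1 / (1 − e^(−0.01815×20.0)) = 1 / (1 − 0.6957) = 3.286
Loading dose = maintenance dose × R = 56.4 × 3.286 ≈ 185 mg

185 mg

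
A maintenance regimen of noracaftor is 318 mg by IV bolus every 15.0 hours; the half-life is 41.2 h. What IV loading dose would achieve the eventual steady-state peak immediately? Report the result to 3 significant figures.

k = ln 2 / 41.2 = 0.01682 h⁻¹
Accumulation ratio R = 1 / (1 − e^(−kτ)) = 1 / (1 − e^(−0.01682×15.0)) = 1 / (1 − 0.7770) = 4.484
Loading dose = maintenance dose × R = 318 × 4.484 ≈ 1430 mg

1430 mg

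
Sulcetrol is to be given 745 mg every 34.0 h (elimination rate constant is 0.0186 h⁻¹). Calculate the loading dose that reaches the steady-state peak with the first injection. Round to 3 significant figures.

1590 mg

Accumulation ratio R = 1 / (1 − e^(−kτ)) = 1 / (1 − e^(−0.01860×34.0)) = 1 / (1 − 0.5313) = 2.134
Loading dose = maintenance dose × R = 745 × 2.134 ≈ 1590 mg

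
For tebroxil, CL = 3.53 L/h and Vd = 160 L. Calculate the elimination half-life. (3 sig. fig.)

k = CL / V = 3.53 / 160 = 0.02206 h⁻¹
t½ = ln 2 / k = ln 2 / 0.02206 ≈ 31.4 hours

31.4 hours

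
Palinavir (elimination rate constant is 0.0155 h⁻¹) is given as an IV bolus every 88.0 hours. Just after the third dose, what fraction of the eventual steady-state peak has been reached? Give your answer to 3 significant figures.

f_n = 1 − e^(−nkτ) = 1 − e^(−3 × 0.01550 × 88.0) = 1 − e^(−4.092) = 1 − 0.01671 ≈ 0.983

0.983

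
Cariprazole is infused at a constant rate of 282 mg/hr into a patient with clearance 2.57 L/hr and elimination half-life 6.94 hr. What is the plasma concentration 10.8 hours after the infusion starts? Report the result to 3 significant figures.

Css = rate / CL = 282 / 2.57 = 109.7 mg/L
k = ln 2 / 6.94 = 0.09988 hr⁻¹
C(t) = Css (1 − e^(−kt)) = 109.7 × (1 − e^(−1.079)) = 109.7 × 0.6600 ≈ 72.4 mg/L

72.4 mg/L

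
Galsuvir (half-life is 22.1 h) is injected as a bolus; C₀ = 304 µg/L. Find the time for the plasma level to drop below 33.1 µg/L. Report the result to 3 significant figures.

k = ln 2 / 22.1 = 0.03136 h⁻¹
C(t) = C₀ e^(−kt)  ⇒  t = ln(C₀/C) / k
t = ln(304/33.1) / 0.03136 = 2.217 / 0.03136 ≈ 70.7 hours

70.7 hours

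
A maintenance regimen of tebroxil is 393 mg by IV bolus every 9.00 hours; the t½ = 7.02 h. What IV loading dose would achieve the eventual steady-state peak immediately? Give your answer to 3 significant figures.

k = ln 2 / 7.02 = 0.09874 h⁻¹
Accumulation ratio R = 1 / (1 − e^(−kτ)) = 1 / (1 − e^(−0.09874×9.00)) = 1 / (1 − 0.4112) = 1.698
Loading dose = maintenance dose × R = 393 × 1.698 ≈ 667 mg

667 mg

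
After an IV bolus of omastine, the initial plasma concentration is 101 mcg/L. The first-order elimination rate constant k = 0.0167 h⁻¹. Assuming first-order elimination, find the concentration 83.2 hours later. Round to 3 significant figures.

C(t) = C₀ e^(−kt) = 101 × e^(−0.01670 × 83.2) = 101 × e^(−1.389) = 101 × 0.2492 ≈ 25.2 mcg/L

25.2 mcg/L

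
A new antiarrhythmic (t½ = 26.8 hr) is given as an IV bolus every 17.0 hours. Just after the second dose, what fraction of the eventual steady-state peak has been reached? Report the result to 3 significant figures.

0.585

k = ln 2 / 26.8 = 0.02586 hr⁻¹
f_n = 1 − e^(−nkτ) = 1 − e^(−2 × 0.02586 × 17.0) = 1 − e^(−0.8794) = 1 − 0.4150 ≈ 0.585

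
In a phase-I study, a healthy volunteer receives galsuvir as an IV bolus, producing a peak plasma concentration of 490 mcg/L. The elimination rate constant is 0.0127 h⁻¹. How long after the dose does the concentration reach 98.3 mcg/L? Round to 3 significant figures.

C(t) = C₀ e^(−kt)  ⇒  t = ln(C₀/C) / k
t = ln(490/98.3) / 0.01270 = 1.606 / 0.01270 ≈ 126 hours

126 hours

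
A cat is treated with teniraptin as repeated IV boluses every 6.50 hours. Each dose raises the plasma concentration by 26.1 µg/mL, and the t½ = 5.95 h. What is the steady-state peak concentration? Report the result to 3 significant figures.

k = ln 2 / 5.95 = 0.1165 h⁻¹
Fraction remaining after one interval: e^(−kτ) = e^(−0.1165 × 6.50) = 0.4690
R = 1 / (1 − 0.4690) = 1.883
Css,max = 26.1 × 1.883 ≈ 49.1 µg/mL

49.1 µg/mL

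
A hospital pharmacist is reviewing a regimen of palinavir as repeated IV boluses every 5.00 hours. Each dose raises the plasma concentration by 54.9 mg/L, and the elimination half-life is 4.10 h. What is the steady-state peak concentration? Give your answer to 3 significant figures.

96.2 mg/L

k = ln 2 / 4.10 = 0.1691 h⁻¹
Fraction remaining after one interval: e^(−kτ) = e^(−0.1691 × 5.00) = 0.4294
R = 1 / (1 − 0.4294) = 1.753
Css,max = 54.9 × 1.753 ≈ 96.2 mg/L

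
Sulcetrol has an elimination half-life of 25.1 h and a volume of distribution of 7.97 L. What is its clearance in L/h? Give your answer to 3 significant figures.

0.220 L/h

k = ln 2 / t½ = ln 2 / 25.1 = 0.02762 h⁻¹
CL = k · V = 0.02762 × 7.97 ≈ 0.220 L/h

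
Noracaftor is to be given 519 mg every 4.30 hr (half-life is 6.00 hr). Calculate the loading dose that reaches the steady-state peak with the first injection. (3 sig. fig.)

k = ln 2 / 6.00 = 0.1155 hr⁻¹
Accumulation ratio R = 1 / (1 − e^(−kτ)) = 1 / (1 − e^(−0.1155×4.30)) = 1 / (1 − 0.6085) = 2.554
Loading dose = maintenance dose × R = 519 × 2.554 ≈ 1330 mg

1330 mg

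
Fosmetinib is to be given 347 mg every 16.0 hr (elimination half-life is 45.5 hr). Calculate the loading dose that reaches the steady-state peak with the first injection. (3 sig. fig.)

k = ln 2 / 45.5 = 0.01523 hr⁻¹
Accumulation ratio R = 1 / (1 − e^(−kτ)) = 1 / (1 − e^(−0.01523×16.0)) = 1 / (1 − 0.7837) = 4.623
Loading dose = maintenance dose × R = 347 × 4.623 ≈ 1600 mg

1600 mg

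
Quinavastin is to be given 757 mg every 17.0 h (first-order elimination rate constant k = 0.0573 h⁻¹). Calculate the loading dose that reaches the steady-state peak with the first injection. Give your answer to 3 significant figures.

1220 mg

Accumulation ratio R = 1 / (1 − e^(−kτ)) = 1 / (1 − e^(−0.05730×17.0)) = 1 / (1 − 0.3775) = 1.607
Loading dose = maintenance dose × R = 757 × 1.607 ≈ 1220 mg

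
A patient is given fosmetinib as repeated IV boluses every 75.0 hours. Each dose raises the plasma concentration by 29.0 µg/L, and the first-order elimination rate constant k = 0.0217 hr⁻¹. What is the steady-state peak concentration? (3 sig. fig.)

Fraction remaining after one interval: e^(−kτ) = e^(−0.02170 × 75.0) = 0.1964
R = 1 / (1 − 0.1964) = 1.244
Css,max = 29.0 × 1.244 ≈ 36.1 µg/L

36.1 µg/L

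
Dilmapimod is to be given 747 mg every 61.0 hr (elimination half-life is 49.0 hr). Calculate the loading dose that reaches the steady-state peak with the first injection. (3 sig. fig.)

1290 mg

k = ln 2 / 49.0 = 0.01415 hr⁻¹
Accumulation ratio R = 1 / (1 − e^(−kτ)) = 1 / (1 − e^(−0.01415×61.0)) = 1 / (1 − 0.4219) = 1.730
Loading dose = maintenance dose × R = 747 × 1.730 ≈ 1290 mg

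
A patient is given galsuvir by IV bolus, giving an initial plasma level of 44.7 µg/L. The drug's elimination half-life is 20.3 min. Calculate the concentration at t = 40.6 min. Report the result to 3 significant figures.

k = ln 2 / 20.3 = 0.03415 min⁻¹
C(t) = C₀ e^(−kt) = 44.7 × e^(−0.03415 × 40.6) = 44.7 × e^(−1.386) = 44.7 × 0.2500 ≈ 11.2 µg/L

11.2 µg/L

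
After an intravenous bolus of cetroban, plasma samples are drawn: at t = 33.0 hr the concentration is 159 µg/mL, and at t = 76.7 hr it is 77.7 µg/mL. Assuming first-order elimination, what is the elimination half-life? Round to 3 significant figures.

42.3 hours

k = ln(C₁/C₂) / (t₂ − t₁) = ln(159/77.7) / (76.7 − 33.0)
  = 0.7160 / 43.70 = 0.01639 hr⁻¹
t½ = ln 2 / k = ln 2 / 0.01639 ≈ 42.3 hours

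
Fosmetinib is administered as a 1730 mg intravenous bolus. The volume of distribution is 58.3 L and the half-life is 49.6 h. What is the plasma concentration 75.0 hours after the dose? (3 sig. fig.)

C₀ = dose / V = 1730 / 58.3 = 29.67 µg/mL
k = ln 2 / 49.6 = 0.01397 h⁻¹
C(t) = C₀ e^(−kt) = 29.67 × e^(−0.01397 × 75.0) = 29.67 × e^(−1.048) = 29.67 × 0.3506 ≈ 10.4 µg/mL

10.4 µg/mL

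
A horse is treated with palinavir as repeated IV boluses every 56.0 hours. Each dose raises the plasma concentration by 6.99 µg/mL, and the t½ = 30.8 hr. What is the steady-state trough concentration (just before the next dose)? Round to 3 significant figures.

k = ln 2 / 30.8 = 0.02250 hr⁻¹
Fraction remaining after one interval: e^(−kτ) = e^(−0.02250 × 56.0) = 0.2836
R = 1 / (1 − 0.2836) = 1.396
Css,max = 6.99 × 1.396 = 9.757 µg/mL
Css,min = Css,max × e^(−kτ) = 9.757 × 0.2836 ≈ 2.77 µg/mL

2.77 µg/mL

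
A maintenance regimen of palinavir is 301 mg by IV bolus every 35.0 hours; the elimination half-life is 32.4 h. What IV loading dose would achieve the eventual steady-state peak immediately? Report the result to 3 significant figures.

k = ln 2 / 32.4 = 0.02139 h⁻¹
Accumulation ratio R = 1 / (1 − e^(−kτ)) = 1 / (1 − e^(−0.02139×35.0)) = 1 / (1 − 0.4729) = 1.897
Loading dose = maintenance dose × R = 301 × 1.897 ≈ 571 mg

571 mg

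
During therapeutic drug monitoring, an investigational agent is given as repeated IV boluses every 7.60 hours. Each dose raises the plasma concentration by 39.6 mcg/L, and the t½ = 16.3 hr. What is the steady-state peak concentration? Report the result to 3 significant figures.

k = ln 2 / 16.3 = 0.04252 hr⁻¹
Fraction remaining after one interval: e^(−kτ) = e^(−0.04252 × 7.60) = 0.7238
R = 1 / (1 − 0.7238) = 3.621
Css,max = 39.6 × 3.621 ≈ 143 mcg/L

143 mcg/L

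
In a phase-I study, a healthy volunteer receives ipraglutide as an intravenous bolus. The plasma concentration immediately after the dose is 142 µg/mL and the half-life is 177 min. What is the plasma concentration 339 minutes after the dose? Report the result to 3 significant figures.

37.6 µg/mL

k = ln 2 / 177 = 0.003916 min⁻¹
C(t) = C₀ e^(−kt) = 142 × e^(−0.003916 × 339) = 142 × e^(−1.328) = 142 × 0.2651 ≈ 37.6 µg/mL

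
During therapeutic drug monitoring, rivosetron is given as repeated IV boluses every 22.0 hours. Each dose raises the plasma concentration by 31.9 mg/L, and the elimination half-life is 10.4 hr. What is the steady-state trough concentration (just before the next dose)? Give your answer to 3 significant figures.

k = ln 2 / 10.4 = 0.06665 hr⁻¹
Fraction remaining after one interval: e^(−kτ) = e^(−0.06665 × 22.0) = 0.2308
R = 1 / (1 − 0.2308) = 1.300
Css,max = 31.9 × 1.300 = 41.47 mg/L
Css,min = Css,max × e^(−kτ) = 41.47 × 0.2308 ≈ 9.57 mg/L

9.57 mg/L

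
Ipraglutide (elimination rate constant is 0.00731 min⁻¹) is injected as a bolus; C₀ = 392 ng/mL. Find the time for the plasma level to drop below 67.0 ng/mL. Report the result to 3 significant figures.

C(t) = C₀ e^(−kt)  ⇒  t = ln(C₀/C) / k
t = ln(392/67.0) / 0.007310 = 1.767 / 0.007310 ≈ 242 minutes

242 minutes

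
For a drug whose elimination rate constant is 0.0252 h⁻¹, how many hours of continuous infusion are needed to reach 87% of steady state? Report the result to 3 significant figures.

81.0 hours

f = 1 − e^(−kt)  ⇒  t = −ln(1 − f) / k
t = −ln(1 − 0.87) / 0.02520 = 2.040 / 0.02520 ≈ 81.0 hours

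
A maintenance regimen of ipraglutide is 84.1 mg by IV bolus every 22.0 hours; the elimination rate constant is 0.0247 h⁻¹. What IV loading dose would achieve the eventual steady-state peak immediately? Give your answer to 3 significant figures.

Accumulation ratio R = 1 / (1 − e^(−kτ)) = 1 / (1 − e^(−0.02470×22.0)) = 1 / (1 − 0.5808) = 2.385
Loading dose = maintenance dose × R = 84.1 × 2.385 ≈ 201 mg

201 mg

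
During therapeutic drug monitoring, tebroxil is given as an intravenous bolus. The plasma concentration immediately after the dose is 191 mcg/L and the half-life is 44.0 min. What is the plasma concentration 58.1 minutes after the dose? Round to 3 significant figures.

k = ln 2 / 44.0 = 0.01575 min⁻¹
58.1 min is 1.320 half-lives, so C = 191 × (1/2)^1.320 = 191 × 0.4004 ≈ 76.5 mcg/L

76.5 mcg/L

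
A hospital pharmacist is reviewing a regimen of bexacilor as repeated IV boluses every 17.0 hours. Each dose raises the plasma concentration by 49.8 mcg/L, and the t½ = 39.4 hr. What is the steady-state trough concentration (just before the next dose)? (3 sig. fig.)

143 mcg/L

k = ln 2 / 39.4 = 0.01759 hr⁻¹
Fraction remaining after one interval: e^(−kτ) = e^(−0.01759 × 17.0) = 0.7415
R = 1 / (1 − 0.7415) = 3.869
Css,max = 49.8 × 3.869 = 192.7 mcg/L
Css,min = Css,max × e^(−kτ) = 192.7 × 0.7415 ≈ 143 mcg/L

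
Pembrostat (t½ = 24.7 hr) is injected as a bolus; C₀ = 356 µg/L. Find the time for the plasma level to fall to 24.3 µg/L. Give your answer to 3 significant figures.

95.7 hours

k = ln 2 / 24.7 = 0.02806 hr⁻¹
C(t) = C₀ e^(−kt)  ⇒  t = ln(C₀/C) / k
t = ln(356/24.3) / 0.02806 = 2.684 / 0.02806 ≈ 95.7 hours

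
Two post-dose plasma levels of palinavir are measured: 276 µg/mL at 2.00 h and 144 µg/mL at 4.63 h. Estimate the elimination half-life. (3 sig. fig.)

2.80 hours

k = ln(C₁/C₂) / (t₂ − t₁) = ln(276/144) / (4.63 − 2.00)
  = 0.6506 / 2.630 = 0.2474 h⁻¹
t½ = ln 2 / k = ln 2 / 0.2474 ≈ 2.80 hours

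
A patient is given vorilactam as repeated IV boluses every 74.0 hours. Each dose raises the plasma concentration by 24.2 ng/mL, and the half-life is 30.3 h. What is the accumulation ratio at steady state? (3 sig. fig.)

k = ln 2 / 30.3 = 0.02288 h⁻¹
Fraction remaining after one interval: e^(−kτ) = e^(−0.02288 × 74.0) = 0.1840
R = 1 / (1 − 0.1840) = 1 / 0.8160 ≈ 1.23

1.23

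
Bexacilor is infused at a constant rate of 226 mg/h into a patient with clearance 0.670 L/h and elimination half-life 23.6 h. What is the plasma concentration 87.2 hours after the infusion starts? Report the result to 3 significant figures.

Css = rate / CL = 226 / 0.670 = 337.3 mg/L
k = ln 2 / 23.6 = 0.02937 h⁻¹
C(t) = Css (1 − e^(−kt)) = 337.3 × (1 − e^(−2.561)) = 337.3 × 0.9228 ≈ 311 mg/L

311 mg/L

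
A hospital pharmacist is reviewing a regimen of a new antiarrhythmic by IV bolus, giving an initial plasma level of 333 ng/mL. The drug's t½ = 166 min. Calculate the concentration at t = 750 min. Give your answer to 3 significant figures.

14.5 ng/mL

k = ln 2 / 166 = 0.004176 min⁻¹
C(t) = C₀ e^(−kt) = 333 × e^(−0.004176 × 750) = 333 × e^(−3.132) = 333 × 0.04364 ≈ 14.5 ng/mL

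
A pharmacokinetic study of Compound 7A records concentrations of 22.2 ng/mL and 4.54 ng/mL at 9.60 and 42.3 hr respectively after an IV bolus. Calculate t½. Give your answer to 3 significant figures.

14.3 hours

k = ln(C₁/C₂) / (t₂ − t₁) = ln(22.2/4.54) / (42.3 − 9.60)
  = 1.587 / 32.70 = 0.04854 hr⁻¹
t½ = ln 2 / k = ln 2 / 0.04854 ≈ 14.3 hours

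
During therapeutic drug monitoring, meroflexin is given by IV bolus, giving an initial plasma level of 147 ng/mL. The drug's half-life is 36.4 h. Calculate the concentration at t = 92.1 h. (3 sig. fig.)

k = ln 2 / 36.4 = 0.01904 h⁻¹
C(t) = C₀ e^(−kt) = 147 × e^(−0.01904 × 92.1) = 147 × e^(−1.754) = 147 × 0.1731 ≈ 25.4 ng/mL

25.4 ng/mL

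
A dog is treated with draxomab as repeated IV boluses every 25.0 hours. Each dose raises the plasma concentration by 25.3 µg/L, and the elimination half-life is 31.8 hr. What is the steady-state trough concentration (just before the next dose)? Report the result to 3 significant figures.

34.9 µg/L

k = ln 2 / 31.8 = 0.02180 hr⁻¹
Fraction remaining after one interval: e^(−kτ) = e^(−0.02180 × 25.0) = 0.5799
R = 1 / (1 − 0.5799) = 2.380
Css,max = 25.3 × 2.380 = 60.22 µg/L
Css,min = Css,max × e^(−kτ) = 60.22 × 0.5799 ≈ 34.9 µg/L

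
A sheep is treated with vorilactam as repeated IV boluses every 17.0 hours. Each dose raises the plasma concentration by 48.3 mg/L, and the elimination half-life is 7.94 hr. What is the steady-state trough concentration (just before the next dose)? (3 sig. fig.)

k = ln 2 / 7.94 = 0.08730 hr⁻¹
Fraction remaining after one interval: e^(−kτ) = e^(−0.08730 × 17.0) = 0.2267
R = 1 / (1 − 0.2267) = 1.293
Css,max = 48.3 × 1.293 = 62.46 mg/L
Css,min = Css,max × e^(−kτ) = 62.46 × 0.2267 ≈ 14.2 mg/L

14.2 mg/L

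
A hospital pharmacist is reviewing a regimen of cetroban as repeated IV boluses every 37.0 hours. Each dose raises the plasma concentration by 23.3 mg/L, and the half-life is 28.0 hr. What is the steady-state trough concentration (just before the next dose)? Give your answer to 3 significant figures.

k = ln 2 / 28.0 = 0.02476 hr⁻¹
Fraction remaining after one interval: e^(−kτ) = e^(−0.02476 × 37.0) = 0.4001
R = 1 / (1 − 0.4001) = 1.667
Css,max = 23.3 × 1.667 = 38.84 mg/L
Css,min = Css,max × e^(−kτ) = 38.84 × 0.4001 ≈ 15.5 mg/L

15.5 mg/L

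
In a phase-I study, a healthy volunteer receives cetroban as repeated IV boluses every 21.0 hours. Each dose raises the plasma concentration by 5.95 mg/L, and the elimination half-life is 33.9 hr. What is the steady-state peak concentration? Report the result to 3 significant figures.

17.0 mg/L

k = ln 2 / 33.9 = 0.02045 hr⁻¹
Fraction remaining after one interval: e^(−kτ) = e^(−0.02045 × 21.0) = 0.6509
R = 1 / (1 − 0.6509) = 2.865
Css,max = 5.95 × 2.865 ≈ 17.0 mg/L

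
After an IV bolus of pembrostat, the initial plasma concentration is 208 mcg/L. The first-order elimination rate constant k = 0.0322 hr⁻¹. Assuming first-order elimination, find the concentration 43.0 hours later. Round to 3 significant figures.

52.1 mcg/L

C(t) = C₀ e^(−kt) = 208 × e^(−0.03220 × 43.0) = 208 × e^(−1.385) = 208 × 0.2504 ≈ 52.1 mcg/L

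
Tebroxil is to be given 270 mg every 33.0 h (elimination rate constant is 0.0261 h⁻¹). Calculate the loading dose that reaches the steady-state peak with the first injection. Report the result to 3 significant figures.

Accumulation ratio R = 1 / (1 − e^(−kτ)) = 1 / (1 − e^(−0.02610×33.0)) = 1 / (1 − 0.4226) = 1.732
Loading dose = maintenance dose × R = 270 × 1.732 ≈ 468 mg

468 mg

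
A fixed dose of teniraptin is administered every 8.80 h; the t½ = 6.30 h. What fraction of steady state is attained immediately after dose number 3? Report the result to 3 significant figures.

0.945

k = ln 2 / 6.30 = 0.1100 h⁻¹
f_n = 1 − e^(−nkτ) = 1 − e^(−3 × 0.1100 × 8.80) = 1 − e^(−2.905) = 1 − 0.05477 ≈ 0.945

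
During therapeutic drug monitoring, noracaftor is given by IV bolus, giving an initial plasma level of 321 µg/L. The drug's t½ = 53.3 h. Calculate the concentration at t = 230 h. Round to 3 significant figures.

16.1 µg/L

k = ln 2 / 53.3 = 0.01300 h⁻¹
C(t) = C₀ e^(−kt) = 321 × e^(−0.01300 × 230) = 321 × e^(−2.991) = 321 × 0.05023 ≈ 16.1 µg/L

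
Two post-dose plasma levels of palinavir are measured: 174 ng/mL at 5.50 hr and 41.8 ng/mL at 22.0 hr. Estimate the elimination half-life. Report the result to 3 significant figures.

8.02 hours

k = ln(C₁/C₂) / (t₂ − t₁) = ln(174/41.8) / (22.0 − 5.50)
  = 1.426 / 16.50 = 0.08643 hr⁻¹
t½ = ln 2 / k = ln 2 / 0.08643 ≈ 8.02 hours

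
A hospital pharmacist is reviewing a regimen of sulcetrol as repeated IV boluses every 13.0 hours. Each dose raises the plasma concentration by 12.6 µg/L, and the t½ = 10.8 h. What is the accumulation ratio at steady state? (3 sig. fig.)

1.77

k = ln 2 / 10.8 = 0.06418 h⁻¹
Fraction remaining after one interval: e^(−kτ) = e^(−0.06418 × 13.0) = 0.4342
R = 1 / (1 − 0.4342) = 1 / 0.5658 ≈ 1.77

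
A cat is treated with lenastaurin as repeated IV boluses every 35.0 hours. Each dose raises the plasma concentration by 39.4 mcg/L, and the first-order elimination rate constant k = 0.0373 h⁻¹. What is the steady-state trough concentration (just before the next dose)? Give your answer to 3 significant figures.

Fraction remaining after one interval: e^(−kτ) = e^(−0.03730 × 35.0) = 0.2710
R = 1 / (1 − 0.2710) = 1.372
Css,max = 39.4 × 1.372 = 54.05 mcg/L
Css,min = Css,max × e^(−kτ) = 54.05 × 0.2710 ≈ 14.6 mcg/L

14.6 mcg/L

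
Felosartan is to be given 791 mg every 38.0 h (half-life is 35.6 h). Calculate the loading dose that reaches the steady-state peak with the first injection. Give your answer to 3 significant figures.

1510 mg

k = ln 2 / 35.6 = 0.01947 h⁻¹
Accumulation ratio R = 1 / (1 − e^(−kτ)) = 1 / (1 − e^(−0.01947×38.0)) = 1 / (1 − 0.4772) = 1.913
Loading dose = maintenance dose × R = 791 × 1.913 ≈ 1510 mg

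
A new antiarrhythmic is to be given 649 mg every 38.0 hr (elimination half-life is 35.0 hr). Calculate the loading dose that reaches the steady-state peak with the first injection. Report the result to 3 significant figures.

1230 mg

k = ln 2 / 35.0 = 0.01980 hr⁻¹
Accumulation ratio R = 1 / (1 − e^(−kτ)) = 1 / (1 − e^(−0.01980×38.0)) = 1 / (1 − 0.4712) = 1.891
Loading dose = maintenance dose × R = 649 × 1.891 ≈ 1230 mg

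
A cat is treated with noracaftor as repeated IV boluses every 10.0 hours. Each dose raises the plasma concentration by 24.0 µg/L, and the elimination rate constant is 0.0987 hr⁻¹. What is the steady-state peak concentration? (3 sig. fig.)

38.3 µg/L

Fraction remaining after one interval: e^(−kτ) = e^(−0.09870 × 10.0) = 0.3727
R = 1 / (1 − 0.3727) = 1.594
Css,max = 24.0 × 1.594 ≈ 38.3 µg/L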